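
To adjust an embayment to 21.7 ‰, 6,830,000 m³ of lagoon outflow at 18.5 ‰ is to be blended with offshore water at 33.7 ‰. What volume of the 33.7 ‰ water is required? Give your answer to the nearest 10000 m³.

1820000 m³

Salt balance: 6,830,000×18.5 + V×33.7 = (6,830,000+V)×21.7
126,355,000 + 33.7V = 148,211,000 + 21.7V
21,856,000 = 12V
V = 1,821,333.33 m³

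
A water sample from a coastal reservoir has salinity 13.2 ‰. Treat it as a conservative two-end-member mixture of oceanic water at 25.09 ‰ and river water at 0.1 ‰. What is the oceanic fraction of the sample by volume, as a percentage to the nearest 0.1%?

52.4%

Let g be the oceanic fraction. Salt balance per unit volume:
g×25.09 + (1−g)×0.1 = 13.2
g = (13.2 − 0.1) / (25.09 − 0.1) = 13.1/24.99 = 0.5242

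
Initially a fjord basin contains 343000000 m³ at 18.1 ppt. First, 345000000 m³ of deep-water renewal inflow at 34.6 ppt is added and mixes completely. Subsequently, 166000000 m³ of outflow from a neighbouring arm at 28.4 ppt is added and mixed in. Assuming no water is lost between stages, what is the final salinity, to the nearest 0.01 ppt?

26.77 ppt

Salt balance:
Initial salt = 343,000,000×18.1 = 6,208,300,000
After stage 1: salt = 6,208,300,000 + 345,000,000×34.6 = 18,145,300,000; volume = 688,000,000 m³; S = 26.374 ppt
After stage 2: salt = 18,145,300,000 + 166,000,000×28.4 = 22,859,700,000; volume = 854,000,000 m³
S = 22,859,700,000 / 854,000,000 = 26.7678 ppt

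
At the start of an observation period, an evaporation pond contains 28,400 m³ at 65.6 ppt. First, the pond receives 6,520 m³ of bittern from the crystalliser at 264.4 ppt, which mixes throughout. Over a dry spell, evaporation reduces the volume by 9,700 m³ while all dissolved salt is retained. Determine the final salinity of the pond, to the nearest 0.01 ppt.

142.23 ppt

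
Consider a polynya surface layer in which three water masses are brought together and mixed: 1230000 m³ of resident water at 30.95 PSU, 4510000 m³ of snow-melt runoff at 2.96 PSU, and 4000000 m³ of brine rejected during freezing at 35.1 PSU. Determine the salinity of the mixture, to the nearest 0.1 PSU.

19.7 PSU

Salt balance:
salt = 1,230,000×30.95 + 4,510,000×2.96 + 4,000,000×35.1 = 38,068,500 + 13,349,600 + 140,400,000 = 191,818,100
volume = 1,230,000 + 4,510,000 + 4,000,000 = 9,740,000 m³
S = 191,818,100 / 9,740,000 = 19.694 PSU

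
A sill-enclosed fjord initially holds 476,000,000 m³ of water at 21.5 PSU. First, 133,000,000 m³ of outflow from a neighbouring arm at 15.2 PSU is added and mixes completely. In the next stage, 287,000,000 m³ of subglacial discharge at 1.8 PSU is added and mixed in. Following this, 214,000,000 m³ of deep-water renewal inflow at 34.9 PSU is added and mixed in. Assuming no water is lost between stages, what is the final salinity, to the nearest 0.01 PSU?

18.23 PSU

By conservation of dissolved salt,
Initial salt = 476,000,000×21.5 = 10,234,000,000
After stage 1: salt = 10,234,000,000 + 133,000,000×15.2 = 12,255,600,000; volume = 609,000,000 m³; S = 20.124 PSU
After stage 2: salt = 12,255,600,000 + 287,000,000×1.8 = 12,772,200,000; volume = 896,000,000 m³; S = 14.255 PSU
After stage 3: salt = 12,772,200,000 + 214,000,000×34.9 = 20,240,800,000; volume = 1,110,000,000 m³
S = 20,240,800,000 / 1,110,000,000 = 18.235 PSU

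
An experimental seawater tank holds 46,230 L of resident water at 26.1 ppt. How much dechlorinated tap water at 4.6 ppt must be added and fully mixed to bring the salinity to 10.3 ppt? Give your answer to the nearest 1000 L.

Salt balance: 46,230×26.1 + V×4.6 = (46,230+V)×10.3
1,206,603 + 4.6V = 476,169 + 10.3V
730,434 = 5.7V
V = 128,146.32 L

128000 L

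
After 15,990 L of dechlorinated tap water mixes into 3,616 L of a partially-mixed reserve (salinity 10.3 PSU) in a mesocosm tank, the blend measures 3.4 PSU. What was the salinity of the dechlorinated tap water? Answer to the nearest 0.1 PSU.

1.8 PSU

Salt balance: 3,616×10.3 + 15,990×S = 19,606×3.4
37,244.8 + 15,990·S = 66,660.4
S = (66,660.4 − 37,244.8) / 15,990 = 1.8396 PSU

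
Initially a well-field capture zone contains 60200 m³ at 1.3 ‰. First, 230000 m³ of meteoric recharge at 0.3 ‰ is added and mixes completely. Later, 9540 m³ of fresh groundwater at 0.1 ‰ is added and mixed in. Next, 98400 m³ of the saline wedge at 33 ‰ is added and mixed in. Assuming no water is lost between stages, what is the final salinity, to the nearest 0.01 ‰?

By conservation of dissolved salt,
Initial salt = 60,200×1.3 = 78,260
After stage 1: salt = 78,260 + 230,000×0.3 = 147,260; volume = 290,200 m³; S = 0.507 ‰
After stage 2: salt = 147,260 + 9,540×0.1 = 148,214; volume = 299,740 m³; S = 0.494 ‰
After stage 3: salt = 148,214 + 98,400×33 = 3,395,414; volume = 398,140 m³
S = 3,395,414 / 398,140 = 8.5282 ‰

8.53 ‰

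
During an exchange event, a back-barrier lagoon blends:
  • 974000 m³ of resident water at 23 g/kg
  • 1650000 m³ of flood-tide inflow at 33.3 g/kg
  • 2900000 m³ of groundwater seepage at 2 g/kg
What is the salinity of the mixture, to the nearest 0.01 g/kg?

Conserving salt mass:
salt = 974,000×23 + 1,650,000×33.3 + 2,900,000×2 = 22,402,000 + 54,945,000 + 5,800,000 = 83,147,000
volume = 974,000 + 1,650,000 + 2,900,000 = 5,524,000 m³
S = 83,147,000 / 5,524,000 = 15.052 g/kg

15.05 g/kg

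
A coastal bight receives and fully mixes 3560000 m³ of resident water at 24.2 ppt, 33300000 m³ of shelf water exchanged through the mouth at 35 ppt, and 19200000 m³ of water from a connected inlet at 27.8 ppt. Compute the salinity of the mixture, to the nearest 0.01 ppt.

31.85 ppt

Salt balance:
salt = 3,560,000×24.2 + 33,300,000×35 + 19,200,000×27.8 = 86,152,000 + 1,165,500,000 + 533,760,000 = 1,785,412,000
volume = 3,560,000 + 33,300,000 + 19,200,000 = 56,060,000 m³
S = 1,785,412,000 / 56,060,000 = 31.8482 ppt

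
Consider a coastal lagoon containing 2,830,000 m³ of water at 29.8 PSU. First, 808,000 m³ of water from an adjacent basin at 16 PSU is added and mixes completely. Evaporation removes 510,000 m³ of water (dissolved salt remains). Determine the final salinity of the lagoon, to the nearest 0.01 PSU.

31.09 PSU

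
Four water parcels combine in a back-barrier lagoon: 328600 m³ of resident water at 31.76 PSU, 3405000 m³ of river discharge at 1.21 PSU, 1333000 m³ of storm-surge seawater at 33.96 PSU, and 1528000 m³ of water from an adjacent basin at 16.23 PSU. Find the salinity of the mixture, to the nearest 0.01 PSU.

12.83 PSU

Weighted by volume,
salt = 328,600×31.76 + 3,405,000×1.21 + 1,333,000×33.96 + 1,528,000×16.23 = 10,436,336 + 4,120,050 + 45,268,680 + 24,799,440 = 84,624,506
volume = 328,600 + 3,405,000 + 1,333,000 + 1,528,000 = 6,594,600 m³
S = 84,624,506 / 6,594,600 = 12.8324 PSU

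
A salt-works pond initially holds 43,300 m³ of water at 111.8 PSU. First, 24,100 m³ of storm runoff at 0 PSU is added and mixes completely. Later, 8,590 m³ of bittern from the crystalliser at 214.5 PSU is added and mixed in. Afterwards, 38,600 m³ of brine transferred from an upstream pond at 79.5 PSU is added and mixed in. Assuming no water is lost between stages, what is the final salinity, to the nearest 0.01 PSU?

Weighted by volume,
Initial salt = 43,300×111.8 = 4,840,940
After stage 1: salt = 4,840,940 + 24,100×0 = 4,840,940; volume = 67,400 m³; S = 71.824 PSU
After stage 2: salt = 4,840,940 + 8,590×214.5 = 6,683,495; volume = 75,990 m³; S = 87.952 PSU
After stage 3: salt = 6,683,495 + 38,600×79.5 = 9,752,195; volume = 114,590 m³
S = 9,752,195 / 114,590 = 85.1051 PSU

85.11 PSU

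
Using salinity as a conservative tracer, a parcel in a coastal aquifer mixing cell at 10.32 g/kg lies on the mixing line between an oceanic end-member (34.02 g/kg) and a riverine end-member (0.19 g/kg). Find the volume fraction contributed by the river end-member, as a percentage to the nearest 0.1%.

70.1%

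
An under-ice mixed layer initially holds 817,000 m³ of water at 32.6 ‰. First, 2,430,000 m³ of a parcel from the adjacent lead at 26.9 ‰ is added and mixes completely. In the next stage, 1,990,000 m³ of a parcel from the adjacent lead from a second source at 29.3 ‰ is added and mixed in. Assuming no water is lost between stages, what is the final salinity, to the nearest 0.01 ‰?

28.70 ‰

Weighted by volume,
Initial salt = 817,000×32.6 = 26,634,200
After stage 1: salt = 26,634,200 + 2,430,000×26.9 = 92,001,200; volume = 3,247,000 m³; S = 28.334 ‰
After stage 2: salt = 92,001,200 + 1,990,000×29.3 = 150,308,200; volume = 5,237,000 m³
S = 150,308,200 / 5,237,000 = 28.7012 ‰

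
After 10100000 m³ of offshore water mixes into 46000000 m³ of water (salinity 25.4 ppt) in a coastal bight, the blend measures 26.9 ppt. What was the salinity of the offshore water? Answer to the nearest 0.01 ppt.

33.73 ppt

Salt balance: 46,000,000×25.4 + 10,100,000×S = 56,100,000×26.9
1,168,400,000 + 10,100,000·S = 1,509,090,000
S = (1,509,090,000 − 1,168,400,000) / 10,100,000 = 33.7317 ppt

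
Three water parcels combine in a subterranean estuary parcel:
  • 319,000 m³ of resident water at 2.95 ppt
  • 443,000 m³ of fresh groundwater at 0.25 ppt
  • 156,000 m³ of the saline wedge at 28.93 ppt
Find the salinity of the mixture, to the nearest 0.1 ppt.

6.1 ppt

Mass of salt is conserved:
salt = 319,000×2.95 + 443,000×0.25 + 156,000×28.93 = 941,050 + 110,750 + 4,513,080 = 5,564,880
volume = 319,000 + 443,000 + 156,000 = 918,000 m³
S = 5,564,880 / 918,000 = 6.062 ppt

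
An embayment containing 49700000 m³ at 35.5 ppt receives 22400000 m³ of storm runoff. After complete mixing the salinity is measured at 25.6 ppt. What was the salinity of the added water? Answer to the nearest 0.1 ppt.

3.6 ppt

Salt balance: 49,700,000×35.5 + 22,400,000×S = 72,100,000×25.6
1,764,350,000 + 22,400,000·S = 1,845,760,000
S = (1,845,760,000 − 1,764,350,000) / 22,400,000 = 3.6344 ppt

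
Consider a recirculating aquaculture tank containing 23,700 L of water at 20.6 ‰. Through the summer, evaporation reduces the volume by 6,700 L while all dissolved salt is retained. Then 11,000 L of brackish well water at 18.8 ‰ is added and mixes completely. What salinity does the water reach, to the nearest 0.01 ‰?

After evaporation: salt = 23,700×20.6 = 488,220; volume = 23,700 − 6,700 = 17,000 L
After mixing: salt = 488,220 + 11,000×18.8 = 695,020; volume = 17,000 + 11,000 = 28,000 L
S = 695,020 / 28,000 = 24.8221 ‰

24.82 ‰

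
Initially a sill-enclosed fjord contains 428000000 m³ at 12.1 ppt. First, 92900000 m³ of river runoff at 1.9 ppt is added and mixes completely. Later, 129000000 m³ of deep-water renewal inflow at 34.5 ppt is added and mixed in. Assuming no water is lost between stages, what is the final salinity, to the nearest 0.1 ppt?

Weighted by volume,
Initial salt = 428,000,000×12.1 = 5,178,800,000
After stage 1: salt = 5,178,800,000 + 92,900,000×1.9 = 5,355,310,000; volume = 520,900,000 m³; S = 10.281 ppt
After stage 2: salt = 5,355,310,000 + 129,000,000×34.5 = 9,805,810,000; volume = 649,900,000 m³
S = 9,805,810,000 / 649,900,000 = 15.0882 ppt

15.1 ppt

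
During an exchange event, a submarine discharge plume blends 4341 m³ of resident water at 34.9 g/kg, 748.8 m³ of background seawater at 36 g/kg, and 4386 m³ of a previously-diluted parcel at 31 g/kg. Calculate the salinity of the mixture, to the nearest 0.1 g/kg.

Mass of salt is conserved:
salt = 4,341×34.9 + 748.8×36 + 4,386×31 = 151,500.9 + 26,956.8 + 135,966 = 314,423.7
volume = 4,341 + 748.8 + 4,386 = 9,475.8 m³
S = 314,423.7 / 9,475.8 = 33.182 g/kg

33.2 g/kg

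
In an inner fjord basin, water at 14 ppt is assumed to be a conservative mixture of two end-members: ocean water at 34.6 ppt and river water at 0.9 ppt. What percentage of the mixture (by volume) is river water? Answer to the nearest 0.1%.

Let f be the freshwater fraction. Salt balance per unit volume:
f×0.9 + (1−f)×34.6 = 14
f = (34.6 − 14) / (34.6 − 0.9) = 20.6/33.7 = 0.6113

61.1%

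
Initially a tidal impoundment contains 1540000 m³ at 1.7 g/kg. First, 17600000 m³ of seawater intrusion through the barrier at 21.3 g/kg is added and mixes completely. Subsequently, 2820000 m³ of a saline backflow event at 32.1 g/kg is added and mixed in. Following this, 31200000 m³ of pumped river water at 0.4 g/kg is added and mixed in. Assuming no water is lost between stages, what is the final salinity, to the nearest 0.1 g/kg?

Mass of salt is conserved:
Initial salt = 1,540,000×1.7 = 2,618,000
After stage 1: salt = 2,618,000 + 17,600,000×21.3 = 377,498,000; volume = 19,140,000 m³; S = 19.723 g/kg
After stage 2: salt = 377,498,000 + 2,820,000×32.1 = 468,020,000; volume = 21,960,000 m³; S = 21.312 g/kg
After stage 3: salt = 468,020,000 + 31,200,000×0.4 = 480,500,000; volume = 53,160,000 m³
S = 480,500,000 / 53,160,000 = 9.0388 g/kg

9.0 g/kg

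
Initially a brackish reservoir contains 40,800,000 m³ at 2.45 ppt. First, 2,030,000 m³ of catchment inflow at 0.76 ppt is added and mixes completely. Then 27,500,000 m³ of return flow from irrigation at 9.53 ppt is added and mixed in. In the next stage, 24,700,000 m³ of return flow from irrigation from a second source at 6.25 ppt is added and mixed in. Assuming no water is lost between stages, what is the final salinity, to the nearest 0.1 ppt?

Mass of salt is conserved:
Initial salt = 40,800,000×2.45 = 99,960,000
After stage 1: salt = 99,960,000 + 2,030,000×0.76 = 101,502,800; volume = 42,830,000 m³; S = 2.37 ppt
After stage 2: salt = 101,502,800 + 27,500,000×9.53 = 363,577,800; volume = 70,330,000 m³; S = 5.17 ppt
After stage 3: salt = 363,577,800 + 24,700,000×6.25 = 517,952,800; volume = 95,030,000 m³
S = 517,952,800 / 95,030,000 = 5.4504 ppt

5.5 ppt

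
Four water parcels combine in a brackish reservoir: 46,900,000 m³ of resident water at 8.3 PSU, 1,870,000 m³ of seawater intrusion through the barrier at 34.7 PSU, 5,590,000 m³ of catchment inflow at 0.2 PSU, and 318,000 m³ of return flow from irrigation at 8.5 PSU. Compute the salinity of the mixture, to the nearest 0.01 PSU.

8.38 PSU

By conservation of dissolved salt,
salt = 46,900,000×8.3 + 1,870,000×34.7 + 5,590,000×0.2 + 318,000×8.5 = 389,270,000 + 64,889,000 + 1,118,000 + 2,703,000 = 457,980,000
volume = 46,900,000 + 1,870,000 + 5,590,000 + 318,000 = 54,678,000 m³
S = 457,980,000 / 54,678,000 = 8.3759 PSU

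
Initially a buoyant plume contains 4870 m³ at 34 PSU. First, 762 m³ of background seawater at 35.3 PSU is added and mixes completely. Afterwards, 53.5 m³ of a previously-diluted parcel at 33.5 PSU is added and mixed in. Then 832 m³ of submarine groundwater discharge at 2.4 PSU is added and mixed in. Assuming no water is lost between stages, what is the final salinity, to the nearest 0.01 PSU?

Weighted by volume,
Initial salt = 4,870×34 = 165,580
After stage 1: salt = 165,580 + 762×35.3 = 192,478.6; volume = 5,632 m³; S = 34.176 PSU
After stage 2: salt = 192,478.6 + 53.5×33.5 = 194,270.85; volume = 5,685.5 m³; S = 34.17 PSU
After stage 3: salt = 194,270.85 + 832×2.4 = 196,267.65; volume = 6,517.5 m³
S = 196,267.65 / 6,517.5 = 30.1139 PSU

30.11 PSU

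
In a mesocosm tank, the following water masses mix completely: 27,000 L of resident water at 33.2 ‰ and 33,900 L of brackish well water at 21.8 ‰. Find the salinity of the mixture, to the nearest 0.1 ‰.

Conserving salt mass:
salt = 27,000×33.2 + 33,900×21.8 = 896,400 + 739,020 = 1,635,420
volume = 27,000 + 33,900 = 60,900 L
S = 1,635,420 / 60,900 = 26.854 ‰

26.9 ‰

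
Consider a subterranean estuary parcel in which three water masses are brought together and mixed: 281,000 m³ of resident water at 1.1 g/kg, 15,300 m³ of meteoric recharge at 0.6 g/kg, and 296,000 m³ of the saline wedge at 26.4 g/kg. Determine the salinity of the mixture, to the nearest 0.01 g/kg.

13.73 g/kg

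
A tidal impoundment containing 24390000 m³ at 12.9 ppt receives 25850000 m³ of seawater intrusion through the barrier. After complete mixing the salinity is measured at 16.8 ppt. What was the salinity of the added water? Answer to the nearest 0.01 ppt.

20.48 ppt

Salt balance: 24,390,000×12.9 + 25,850,000×S = 50,240,000×16.8
314,631,000 + 25,850,000·S = 844,032,000
S = (844,032,000 − 314,631,000) / 25,850,000 = 20.4797 ppt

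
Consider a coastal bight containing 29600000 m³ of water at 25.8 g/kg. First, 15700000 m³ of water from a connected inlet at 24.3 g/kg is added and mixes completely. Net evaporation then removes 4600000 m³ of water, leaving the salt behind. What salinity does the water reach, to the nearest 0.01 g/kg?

After mixing: salt = 29,600,000×25.8 + 15,700,000×24.3 = 1,145,190,000; volume = 45,300,000 m³
After evaporation: salt unchanged = 1,145,190,000; volume = 45,300,000 − 4,600,000 = 40,700,000 m³
S = 1,145,190,000 / 40,700,000 = 28.1373 g/kg

28.14 g/kg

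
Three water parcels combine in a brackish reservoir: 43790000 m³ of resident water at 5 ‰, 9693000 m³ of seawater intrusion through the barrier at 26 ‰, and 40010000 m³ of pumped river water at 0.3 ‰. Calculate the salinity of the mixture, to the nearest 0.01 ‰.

Total salt / total volume:
salt = 43,790,000×5 + 9,693,000×26 + 40,010,000×0.3 = 218,950,000 + 252,018,000 + 12,003,000 = 482,971,000
volume = 43,790,000 + 9,693,000 + 40,010,000 = 93,493,000 m³
S = 482,971,000 / 93,493,000 = 5.1659 ‰

5.17 ‰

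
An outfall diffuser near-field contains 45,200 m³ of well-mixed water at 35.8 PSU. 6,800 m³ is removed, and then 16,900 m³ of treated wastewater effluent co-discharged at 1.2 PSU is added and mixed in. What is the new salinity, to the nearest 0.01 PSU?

25.23 PSU

Remaining after removal: 38,400 m³ at 35.8 PSU (salt = 1,374,720)
After addition: salt = 1,374,720 + 16,900×1.2 = 1,395,000; volume = 55,300 m³
S = 1,395,000 / 55,300 = 25.226 PSU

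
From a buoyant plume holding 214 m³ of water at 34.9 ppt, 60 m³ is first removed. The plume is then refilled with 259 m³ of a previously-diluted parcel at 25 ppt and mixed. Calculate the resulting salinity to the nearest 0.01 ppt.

28.69 ppt

Remaining after removal: 154 m³ at 34.9 ppt (salt = 5,374.6)
After addition: salt = 5,374.6 + 259×25 = 11,849.6; volume = 413 m³
S = 11,849.6 / 413 = 28.6915 ppt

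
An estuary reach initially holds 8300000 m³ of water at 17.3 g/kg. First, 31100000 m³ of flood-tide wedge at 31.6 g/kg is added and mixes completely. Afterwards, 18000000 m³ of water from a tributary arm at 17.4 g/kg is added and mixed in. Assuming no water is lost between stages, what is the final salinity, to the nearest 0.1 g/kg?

By conservation of dissolved salt,
Initial salt = 8,300,000×17.3 = 143,590,000
After stage 1: salt = 143,590,000 + 31,100,000×31.6 = 1,126,350,000; volume = 39,400,000 m³; S = 28.588 g/kg
After stage 2: salt = 1,126,350,000 + 18,000,000×17.4 = 1,439,550,000; volume = 57,400,000 m³
S = 1,439,550,000 / 57,400,000 = 25.0793 g/kg

25.1 g/kg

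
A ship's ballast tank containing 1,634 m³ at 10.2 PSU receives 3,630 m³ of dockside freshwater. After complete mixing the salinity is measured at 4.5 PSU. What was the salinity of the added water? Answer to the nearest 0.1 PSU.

1.9 PSU

Salt balance: 1,634×10.2 + 3,630×S = 5,264×4.5
16,666.8 + 3,630·S = 23,688
S = (23,688 − 16,666.8) / 3,630 = 1.9342 PSU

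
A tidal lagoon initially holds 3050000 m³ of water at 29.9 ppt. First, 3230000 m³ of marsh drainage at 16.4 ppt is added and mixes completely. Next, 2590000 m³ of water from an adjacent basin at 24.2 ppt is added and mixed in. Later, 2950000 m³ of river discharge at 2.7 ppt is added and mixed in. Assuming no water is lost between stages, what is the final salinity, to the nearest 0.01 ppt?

Weighted by volume,
Initial salt = 3,050,000×29.9 = 91,195,000
After stage 1: salt = 91,195,000 + 3,230,000×16.4 = 144,167,000; volume = 6,280,000 m³; S = 22.957 ppt
After stage 2: salt = 144,167,000 + 2,590,000×24.2 = 206,845,000; volume = 8,870,000 m³; S = 23.32 ppt
After stage 3: salt = 206,845,000 + 2,950,000×2.7 = 214,810,000; volume = 11,820,000 m³
S = 214,810,000 / 11,820,000 = 18.1734 ppt

18.17 ppt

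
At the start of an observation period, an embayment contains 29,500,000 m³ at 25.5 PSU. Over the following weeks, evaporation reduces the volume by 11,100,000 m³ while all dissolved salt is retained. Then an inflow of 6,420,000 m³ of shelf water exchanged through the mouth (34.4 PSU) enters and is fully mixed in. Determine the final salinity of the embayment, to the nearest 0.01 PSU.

39.21 PSU

After evaporation: salt = 29,500,000×25.5 = 752,250,000; volume = 29,500,000 − 11,100,000 = 18,400,000 m³
After mixing: salt = 752,250,000 + 6,420,000×34.4 = 973,098,000; volume = 18,400,000 + 6,420,000 = 24,820,000 m³
S = 973,098,000 / 24,820,000 = 39.2062 PSU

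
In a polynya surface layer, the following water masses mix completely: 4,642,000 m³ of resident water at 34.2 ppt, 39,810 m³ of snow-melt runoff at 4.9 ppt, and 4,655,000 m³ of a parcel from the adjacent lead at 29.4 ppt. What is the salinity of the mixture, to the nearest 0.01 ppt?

31.68 ppt

By conservation of dissolved salt,
salt = 4,642,000×34.2 + 39,810×4.9 + 4,655,000×29.4 = 158,756,400 + 195,069 + 136,857,000 = 295,808,469
volume = 4,642,000 + 39,810 + 4,655,000 = 9,336,810 m³
S = 295,808,469 / 9,336,810 = 31.682 ppt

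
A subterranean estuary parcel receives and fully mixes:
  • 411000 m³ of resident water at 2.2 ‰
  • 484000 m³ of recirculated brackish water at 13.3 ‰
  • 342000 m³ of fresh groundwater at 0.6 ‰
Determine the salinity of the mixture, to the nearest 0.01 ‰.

6.10 ‰

Weighted by volume,
salt = 411,000×2.2 + 484,000×13.3 + 342,000×0.6 = 904,200 + 6,437,200 + 205,200 = 7,546,600
volume = 411,000 + 484,000 + 342,000 = 1,237,000 m³
S = 7,546,600 / 1,237,000 = 6.1007 ‰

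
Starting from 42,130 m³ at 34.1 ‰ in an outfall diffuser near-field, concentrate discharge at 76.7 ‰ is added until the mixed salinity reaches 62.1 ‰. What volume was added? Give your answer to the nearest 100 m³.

80800 m³

Salt balance: 42,130×34.1 + V×76.7 = (42,130+V)×62.1
1,436,633 + 76.7V = 2,616,273 + 62.1V
1,179,640 = 14.6V
V = 80,797.26 m³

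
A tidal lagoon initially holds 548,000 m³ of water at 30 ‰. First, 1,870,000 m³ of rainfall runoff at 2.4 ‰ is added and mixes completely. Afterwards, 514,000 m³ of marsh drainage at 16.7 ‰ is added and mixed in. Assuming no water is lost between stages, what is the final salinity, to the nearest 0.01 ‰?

Weighted by volume,
Initial salt = 548,000×30 = 16,440,000
After stage 1: salt = 16,440,000 + 1,870,000×2.4 = 20,928,000; volume = 2,418,000 m³; S = 8.655 ‰
After stage 2: salt = 20,928,000 + 514,000×16.7 = 29,511,800; volume = 2,932,000 m³
S = 29,511,800 / 2,932,000 = 10.0654 ‰

10.07 ‰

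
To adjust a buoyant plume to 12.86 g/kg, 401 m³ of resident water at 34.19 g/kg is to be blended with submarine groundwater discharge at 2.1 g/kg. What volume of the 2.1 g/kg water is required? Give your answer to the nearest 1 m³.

Salt balance: 401×34.19 + V×2.1 = (401+V)×12.86
13,710.19 + 2.1V = 5,156.86 + 12.86V
8,553.33 = 10.76V
V = 794.92 m³

795 m³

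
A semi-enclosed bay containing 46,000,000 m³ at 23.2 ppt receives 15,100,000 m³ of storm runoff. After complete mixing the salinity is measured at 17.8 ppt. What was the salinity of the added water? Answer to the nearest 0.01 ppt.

1.35 ppt

Salt balance: 46,000,000×23.2 + 15,100,000×S = 61,100,000×17.8
1,067,200,000 + 15,100,000·S = 1,087,580,000
S = (1,087,580,000 − 1,067,200,000) / 15,100,000 = 1.3497 ppt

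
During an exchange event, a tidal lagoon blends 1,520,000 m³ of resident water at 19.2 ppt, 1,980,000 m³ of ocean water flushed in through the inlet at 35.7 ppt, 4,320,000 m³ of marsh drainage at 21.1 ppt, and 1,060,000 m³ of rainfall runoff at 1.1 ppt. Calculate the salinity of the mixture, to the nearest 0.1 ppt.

21.6 ppt

Weighted by volume,
salt = 1,520,000×19.2 + 1,980,000×35.7 + 4,320,000×21.1 + 1,060,000×1.1 = 29,184,000 + 70,686,000 + 91,152,000 + 1,166,000 = 192,188,000
volume = 1,520,000 + 1,980,000 + 4,320,000 + 1,060,000 = 8,880,000 m³
S = 192,188,000 / 8,880,000 = 21.643 ppt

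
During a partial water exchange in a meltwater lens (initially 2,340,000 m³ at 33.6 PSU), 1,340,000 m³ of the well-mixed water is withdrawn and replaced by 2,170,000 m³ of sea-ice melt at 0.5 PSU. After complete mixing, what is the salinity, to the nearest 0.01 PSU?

Remaining after removal: 1,000,000 m³ at 33.6 PSU (salt = 33,600,000)
After addition: salt = 33,600,000 + 2,170,000×0.5 = 34,685,000; volume = 3,170,000 m³
S = 34,685,000 / 3,170,000 = 10.9416 PSU

10.94 PSU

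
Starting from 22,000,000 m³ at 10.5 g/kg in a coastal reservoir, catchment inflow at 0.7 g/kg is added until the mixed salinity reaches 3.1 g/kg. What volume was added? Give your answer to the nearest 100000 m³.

67800000 m³

Salt balance: 22,000,000×10.5 + V×0.7 = (22,000,000+V)×3.1
231,000,000 + 0.7V = 68,200,000 + 3.1V
162,800,000 = 2.4V
V = 67,833,333.33 m³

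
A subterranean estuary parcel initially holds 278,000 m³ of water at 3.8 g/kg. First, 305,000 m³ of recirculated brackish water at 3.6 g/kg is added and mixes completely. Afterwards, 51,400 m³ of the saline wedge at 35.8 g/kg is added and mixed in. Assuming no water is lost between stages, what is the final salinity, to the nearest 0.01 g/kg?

Salt balance:
Initial salt = 278,000×3.8 = 1,056,400
After stage 1: salt = 1,056,400 + 305,000×3.6 = 2,154,400; volume = 583,000 m³; S = 3.695 g/kg
After stage 2: salt = 2,154,400 + 51,400×35.8 = 3,994,520; volume = 634,400 m³
S = 3,994,520 / 634,400 = 6.2965 g/kg

6.30 g/kg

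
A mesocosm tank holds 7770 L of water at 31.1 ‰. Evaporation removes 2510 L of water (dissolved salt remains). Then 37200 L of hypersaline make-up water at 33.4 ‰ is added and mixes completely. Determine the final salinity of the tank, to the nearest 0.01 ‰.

After evaporation: salt = 7,770×31.1 = 241,647; volume = 7,770 − 2,510 = 5,260 L
After mixing: salt = 241,647 + 37,200×33.4 = 1,484,127; volume = 5,260 + 37,200 = 42,460 L
S = 1,484,127 / 42,460 = 34.9535 ‰

34.95 ‰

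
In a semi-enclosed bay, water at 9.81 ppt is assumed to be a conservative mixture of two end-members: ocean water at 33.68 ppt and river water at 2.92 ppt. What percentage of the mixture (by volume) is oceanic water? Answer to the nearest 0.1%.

22.4%

Let g be the oceanic fraction. Salt balance per unit volume:
g×33.68 + (1−g)×2.92 = 9.81
g = (9.81 − 2.92) / (33.68 − 2.92) = 6.89/30.76 = 0.224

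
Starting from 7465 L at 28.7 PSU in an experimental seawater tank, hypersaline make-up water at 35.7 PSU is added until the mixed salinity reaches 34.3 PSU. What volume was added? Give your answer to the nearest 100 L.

Salt balance: 7,465×28.7 + V×35.7 = (7,465+V)×34.3
214,245.5 + 35.7V = 256,049.5 + 34.3V
41,804 = 1.4V
V = 29,860 L

29900 L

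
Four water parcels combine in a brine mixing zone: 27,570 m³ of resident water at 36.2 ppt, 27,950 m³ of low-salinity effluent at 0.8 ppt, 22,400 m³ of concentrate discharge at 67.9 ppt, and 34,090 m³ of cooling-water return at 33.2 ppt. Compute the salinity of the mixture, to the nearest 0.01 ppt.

Total salt / total volume:
salt = 27,570×36.2 + 27,950×0.8 + 22,400×67.9 + 34,090×33.2 = 998,034 + 22,360 + 1,520,960 + 1,131,788 = 3,673,142
volume = 27,570 + 27,950 + 22,400 + 34,090 = 112,010 m³
S = 3,673,142 / 112,010 = 32.793 ppt

32.79 ppt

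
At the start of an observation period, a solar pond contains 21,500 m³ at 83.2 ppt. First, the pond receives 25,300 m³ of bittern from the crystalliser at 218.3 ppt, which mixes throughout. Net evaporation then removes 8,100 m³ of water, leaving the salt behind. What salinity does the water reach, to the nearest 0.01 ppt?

After mixing: salt = 21,500×83.2 + 25,300×218.3 = 7,311,790; volume = 46,800 m³
After evaporation: salt unchanged = 7,311,790; volume = 46,800 − 8,100 = 38,700 m³
S = 7,311,790 / 38,700 = 188.9351 ppt

188.94 ppt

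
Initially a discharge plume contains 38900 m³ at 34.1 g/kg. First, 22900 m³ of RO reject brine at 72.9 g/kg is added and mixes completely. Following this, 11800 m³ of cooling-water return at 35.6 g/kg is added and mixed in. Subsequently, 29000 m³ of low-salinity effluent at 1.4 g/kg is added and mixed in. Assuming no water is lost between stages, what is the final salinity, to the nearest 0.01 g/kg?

Conserving salt mass:
Initial salt = 38,900×34.1 = 1,326,490
After stage 1: salt = 1,326,490 + 22,900×72.9 = 2,995,900; volume = 61,800 m³; S = 48.477 g/kg
After stage 2: salt = 2,995,900 + 11,800×35.6 = 3,415,980; volume = 73,600 m³; S = 46.413 g/kg
After stage 3: salt = 3,415,980 + 29,000×1.4 = 3,456,580; volume = 102,600 m³
S = 3,456,580 / 102,600 = 33.6899 g/kg

33.69 g/kg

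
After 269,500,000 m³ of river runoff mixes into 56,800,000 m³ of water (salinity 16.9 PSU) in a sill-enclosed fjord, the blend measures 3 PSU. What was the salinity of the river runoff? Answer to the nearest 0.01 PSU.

Salt balance: 56,800,000×16.9 + 269,500,000×S = 326,300,000×3
959,920,000 + 269,500,000·S = 978,900,000
S = (978,900,000 − 959,920,000) / 269,500,000 = 0.0704 PSU

0.07 PSU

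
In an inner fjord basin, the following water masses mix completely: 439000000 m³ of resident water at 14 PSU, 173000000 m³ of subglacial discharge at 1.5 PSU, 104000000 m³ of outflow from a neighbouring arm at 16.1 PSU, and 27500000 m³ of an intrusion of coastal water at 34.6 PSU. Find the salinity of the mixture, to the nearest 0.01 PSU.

Weighted by volume,
salt = 439,000,000×14 + 173,000,000×1.5 + 104,000,000×16.1 + 27,500,000×34.6 = 6,146,000,000 + 259,500,000 + 1,674,400,000 + 951,500,000 = 9,031,400,000
volume = 439,000,000 + 173,000,000 + 104,000,000 + 27,500,000 = 743,500,000 m³
S = 9,031,400,000 / 743,500,000 = 12.1471 PSU

12.15 PSU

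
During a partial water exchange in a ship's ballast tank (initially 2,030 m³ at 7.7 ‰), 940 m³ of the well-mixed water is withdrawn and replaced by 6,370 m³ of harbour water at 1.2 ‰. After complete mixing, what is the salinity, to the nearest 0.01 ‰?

Remaining after removal: 1,090 m³ at 7.7 ‰ (salt = 8,393)
After addition: salt = 8,393 + 6,370×1.2 = 16,037; volume = 7,460 m³
S = 16,037 / 7,460 = 2.1497 ‰

2.15 ‰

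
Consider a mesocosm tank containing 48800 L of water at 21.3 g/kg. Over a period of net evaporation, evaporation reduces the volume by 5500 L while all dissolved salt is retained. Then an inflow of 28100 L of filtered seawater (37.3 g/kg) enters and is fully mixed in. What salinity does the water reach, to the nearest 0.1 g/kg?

29.2 g/kg

After evaporation: salt = 48,800×21.3 = 1,039,440; volume = 48,800 − 5,500 = 43,300 L
After mixing: salt = 1,039,440 + 28,100×37.3 = 2,087,570; volume = 43,300 + 28,100 = 71,400 L
S = 2,087,570 / 71,400 = 29.2377 g/kg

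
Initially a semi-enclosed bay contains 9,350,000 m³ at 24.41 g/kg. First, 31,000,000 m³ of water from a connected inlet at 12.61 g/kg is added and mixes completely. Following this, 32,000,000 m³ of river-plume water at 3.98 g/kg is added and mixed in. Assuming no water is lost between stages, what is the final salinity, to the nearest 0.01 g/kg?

10.32 g/kg

Total salt / total volume:
Initial salt = 9,350,000×24.41 = 228,233,500
After stage 1: salt = 228,233,500 + 31,000,000×12.61 = 619,143,500; volume = 40,350,000 m³; S = 15.344 g/kg
After stage 2: salt = 619,143,500 + 32,000,000×3.98 = 746,503,500; volume = 72,350,000 m³
S = 746,503,500 / 72,350,000 = 10.3179 g/kg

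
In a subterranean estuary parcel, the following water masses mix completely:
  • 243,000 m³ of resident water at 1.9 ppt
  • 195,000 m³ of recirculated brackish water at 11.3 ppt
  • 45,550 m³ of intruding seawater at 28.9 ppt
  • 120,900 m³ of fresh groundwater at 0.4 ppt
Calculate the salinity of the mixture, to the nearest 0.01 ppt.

6.67 ppt

Conserving salt mass:
salt = 243,000×1.9 + 195,000×11.3 + 45,550×28.9 + 120,900×0.4 = 461,700 + 2,203,500 + 1,316,395 + 48,360 = 4,029,955
volume = 243,000 + 195,000 + 45,550 + 120,900 = 604,450 m³
S = 4,029,955 / 604,450 = 6.6671 ppt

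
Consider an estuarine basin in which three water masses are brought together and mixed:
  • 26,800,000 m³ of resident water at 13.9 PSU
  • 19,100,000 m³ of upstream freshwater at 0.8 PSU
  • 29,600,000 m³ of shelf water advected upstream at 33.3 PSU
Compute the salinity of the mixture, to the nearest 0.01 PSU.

Salt balance:
salt = 26,800,000×13.9 + 19,100,000×0.8 + 29,600,000×33.3 = 372,520,000 + 15,280,000 + 985,680,000 = 1,373,480,000
volume = 26,800,000 + 19,100,000 + 29,600,000 = 75,500,000 m³
S = 1,373,480,000 / 75,500,000 = 18.1918 PSU

18.19 PSU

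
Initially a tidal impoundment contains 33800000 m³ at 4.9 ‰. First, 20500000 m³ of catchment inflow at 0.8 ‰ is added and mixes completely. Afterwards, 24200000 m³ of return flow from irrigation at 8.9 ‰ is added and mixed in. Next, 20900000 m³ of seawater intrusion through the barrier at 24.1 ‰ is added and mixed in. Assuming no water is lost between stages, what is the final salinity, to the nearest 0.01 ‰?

9.07 ‰

Conserving salt mass:
Initial salt = 33,800,000×4.9 = 165,620,000
After stage 1: salt = 165,620,000 + 20,500,000×0.8 = 182,020,000; volume = 54,300,000 m³; S = 3.352 ‰
After stage 2: salt = 182,020,000 + 24,200,000×8.9 = 397,400,000; volume = 78,500,000 m³; S = 5.062 ‰
After stage 3: salt = 397,400,000 + 20,900,000×24.1 = 901,090,000; volume = 99,400,000 m³
S = 901,090,000 / 99,400,000 = 9.0653 ‰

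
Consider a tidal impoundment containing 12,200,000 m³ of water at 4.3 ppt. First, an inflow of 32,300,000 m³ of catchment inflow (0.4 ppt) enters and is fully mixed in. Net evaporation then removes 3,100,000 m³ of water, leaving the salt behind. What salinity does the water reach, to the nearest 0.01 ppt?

1.58 ppt

After mixing: salt = 12,200,000×4.3 + 32,300,000×0.4 = 65,380,000; volume = 44,500,000 m³
After evaporation: salt unchanged = 65,380,000; volume = 44,500,000 − 3,100,000 = 41,400,000 m³
S = 65,380,000 / 41,400,000 = 1.5792 ppt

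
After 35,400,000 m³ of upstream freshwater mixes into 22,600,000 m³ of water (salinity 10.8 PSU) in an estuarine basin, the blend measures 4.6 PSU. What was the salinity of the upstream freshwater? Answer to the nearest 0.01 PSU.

Salt balance: 22,600,000×10.8 + 35,400,000×S = 58,000,000×4.6
244,080,000 + 35,400,000·S = 266,800,000
S = (266,800,000 − 244,080,000) / 35,400,000 = 0.6418 PSU

0.64 PSU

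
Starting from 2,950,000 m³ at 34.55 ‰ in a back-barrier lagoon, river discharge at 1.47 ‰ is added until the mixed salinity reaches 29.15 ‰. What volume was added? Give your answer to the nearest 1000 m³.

Salt balance: 2,950,000×34.55 + V×1.47 = (2,950,000+V)×29.15
101,922,500 + 1.47V = 85,992,500 + 29.15V
15,930,000 = 27.68V
V = 575,505.78 m³

576000 m³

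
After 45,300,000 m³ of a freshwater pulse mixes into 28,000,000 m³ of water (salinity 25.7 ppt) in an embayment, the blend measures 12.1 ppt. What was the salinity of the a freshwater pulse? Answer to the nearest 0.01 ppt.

3.69 ppt

Salt balance: 28,000,000×25.7 + 45,300,000×S = 73,300,000×12.1
719,600,000 + 45,300,000·S = 886,930,000
S = (886,930,000 − 719,600,000) / 45,300,000 = 3.6938 ppt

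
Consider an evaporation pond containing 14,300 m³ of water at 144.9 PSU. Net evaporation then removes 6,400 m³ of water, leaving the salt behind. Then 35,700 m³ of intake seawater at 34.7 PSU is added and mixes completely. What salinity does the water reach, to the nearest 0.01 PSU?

After evaporation: salt = 14,300×144.9 = 2,072,070; volume = 14,300 − 6,400 = 7,900 m³
After mixing: salt = 2,072,070 + 35,700×34.7 = 3,310,860; volume = 7,900 + 35,700 = 43,600 m³
S = 3,310,860 / 43,600 = 75.9372 PSU

75.94 PSU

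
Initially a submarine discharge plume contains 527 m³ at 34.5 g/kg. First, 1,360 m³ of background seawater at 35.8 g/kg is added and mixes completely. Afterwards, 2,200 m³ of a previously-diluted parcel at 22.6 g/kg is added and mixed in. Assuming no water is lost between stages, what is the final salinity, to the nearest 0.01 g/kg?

28.53 g/kg

Salt balance:
Initial salt = 527×34.5 = 18,181.5
After stage 1: salt = 18,181.5 + 1,360×35.8 = 66,869.5; volume = 1,887 m³; S = 35.437 g/kg
After stage 2: salt = 66,869.5 + 2,200×22.6 = 116,589.5; volume = 4,087 m³
S = 116,589.5 / 4,087 = 28.5269 g/kg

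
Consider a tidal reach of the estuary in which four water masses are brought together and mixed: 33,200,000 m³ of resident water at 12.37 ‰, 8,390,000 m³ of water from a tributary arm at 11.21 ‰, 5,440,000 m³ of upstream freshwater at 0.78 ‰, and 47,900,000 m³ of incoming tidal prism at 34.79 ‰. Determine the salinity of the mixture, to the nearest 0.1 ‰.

22.9 ‰

Total salt / total volume:
salt = 33,200,000×12.37 + 8,390,000×11.21 + 5,440,000×0.78 + 47,900,000×34.79 = 410,684,000 + 94,051,900 + 4,243,200 + 1,666,441,000 = 2,175,420,100
volume = 33,200,000 + 8,390,000 + 5,440,000 + 47,900,000 = 94,930,000 m³
S = 2,175,420,100 / 94,930,000 = 22.916 ‰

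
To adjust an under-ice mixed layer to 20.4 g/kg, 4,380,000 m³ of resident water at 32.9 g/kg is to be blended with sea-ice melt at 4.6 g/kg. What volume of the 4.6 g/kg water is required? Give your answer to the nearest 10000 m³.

3470000 m³

Salt balance: 4,380,000×32.9 + V×4.6 = (4,380,000+V)×20.4
144,102,000 + 4.6V = 89,352,000 + 20.4V
54,750,000 = 15.8V
V = 3,465,189.87 m³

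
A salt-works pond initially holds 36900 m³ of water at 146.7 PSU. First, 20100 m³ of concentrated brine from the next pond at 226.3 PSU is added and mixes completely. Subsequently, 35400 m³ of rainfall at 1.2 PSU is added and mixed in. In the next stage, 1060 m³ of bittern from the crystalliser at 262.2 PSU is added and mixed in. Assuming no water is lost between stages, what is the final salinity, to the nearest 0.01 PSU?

Total salt / total volume:
Initial salt = 36,900×146.7 = 5,413,230
After stage 1: salt = 5,413,230 + 20,100×226.3 = 9,961,860; volume = 57,000 m³; S = 174.769 PSU
After stage 2: salt = 9,961,860 + 35,400×1.2 = 10,004,340; volume = 92,400 m³; S = 108.272 PSU
After stage 3: salt = 10,004,340 + 1,060×262.2 = 10,282,272; volume = 93,460 m³
S = 10,282,272 / 93,460 = 110.0179 PSU

110.02 PSU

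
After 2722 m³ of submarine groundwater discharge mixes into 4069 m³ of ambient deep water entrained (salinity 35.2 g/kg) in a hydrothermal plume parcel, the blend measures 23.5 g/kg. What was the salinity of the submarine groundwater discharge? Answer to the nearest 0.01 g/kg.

Salt balance: 4,069×35.2 + 2,722×S = 6,791×23.5
143,228.8 + 2,722·S = 159,588.5
S = (159,588.5 − 143,228.8) / 2,722 = 6.0102 g/kg

6.01 g/kg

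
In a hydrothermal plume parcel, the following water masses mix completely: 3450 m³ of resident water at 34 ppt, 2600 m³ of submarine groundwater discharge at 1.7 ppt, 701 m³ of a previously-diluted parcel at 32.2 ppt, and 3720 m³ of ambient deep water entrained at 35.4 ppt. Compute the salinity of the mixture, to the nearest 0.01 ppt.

Mass of salt is conserved:
salt = 3,450×34 + 2,600×1.7 + 701×32.2 + 3,720×35.4 = 117,300 + 4,420 + 22,572.2 + 131,688 = 275,980.2
volume = 3,450 + 2,600 + 701 + 3,720 = 10,471 m³
S = 275,980.2 / 10,471 = 26.3566 ppt

26.36 ppt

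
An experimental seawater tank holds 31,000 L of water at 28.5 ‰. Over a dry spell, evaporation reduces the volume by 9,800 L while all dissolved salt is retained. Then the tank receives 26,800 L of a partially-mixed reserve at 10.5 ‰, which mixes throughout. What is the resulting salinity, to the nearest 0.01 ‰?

After evaporation: salt = 31,000×28.5 = 883,500; volume = 31,000 − 9,800 = 21,200 L
After mixing: salt = 883,500 + 26,800×10.5 = 1,164,900; volume = 21,200 + 26,800 = 48,000 L
S = 1,164,900 / 48,000 = 24.2688 ‰

24.27 ‰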